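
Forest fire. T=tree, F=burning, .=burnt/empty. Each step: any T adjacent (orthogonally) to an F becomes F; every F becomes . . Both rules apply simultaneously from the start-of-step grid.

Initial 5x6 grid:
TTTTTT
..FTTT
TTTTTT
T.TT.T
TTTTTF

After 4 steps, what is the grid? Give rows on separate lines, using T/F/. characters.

Step 1: 5 trees catch fire, 2 burn out
  TTFTTT
  ...FTT
  TTFTTT
  T.TT.F
  TTTTF.
Step 2: 8 trees catch fire, 5 burn out
  TF.FTT
  ....FT
  TF.FTF
  T.FT..
  TTTF..
Step 3: 7 trees catch fire, 8 burn out
  F...FT
  .....F
  F...F.
  T..F..
  TTF...
Step 4: 3 trees catch fire, 7 burn out
  .....F
  ......
  ......
  F.....
  TF....

.....F
......
......
F.....
TF....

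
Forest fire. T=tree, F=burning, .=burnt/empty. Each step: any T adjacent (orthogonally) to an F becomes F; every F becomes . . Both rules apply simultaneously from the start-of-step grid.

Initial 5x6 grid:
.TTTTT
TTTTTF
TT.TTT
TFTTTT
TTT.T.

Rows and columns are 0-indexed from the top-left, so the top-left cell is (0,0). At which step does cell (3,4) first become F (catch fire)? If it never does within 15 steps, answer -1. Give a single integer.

Step 1: cell (3,4)='T' (+7 fires, +2 burnt)
Step 2: cell (3,4)='T' (+9 fires, +7 burnt)
Step 3: cell (3,4)='F' (+6 fires, +9 burnt)
  -> target ignites at step 3
Step 4: cell (3,4)='.' (+2 fires, +6 burnt)
Step 5: cell (3,4)='.' (+0 fires, +2 burnt)
  fire out at step 5

3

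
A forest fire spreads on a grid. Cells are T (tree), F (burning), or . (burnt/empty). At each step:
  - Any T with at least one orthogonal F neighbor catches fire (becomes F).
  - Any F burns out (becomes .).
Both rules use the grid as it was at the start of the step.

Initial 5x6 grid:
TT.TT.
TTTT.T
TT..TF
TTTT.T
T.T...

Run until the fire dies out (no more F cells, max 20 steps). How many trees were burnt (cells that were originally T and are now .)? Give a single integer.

Answer: 3

Derivation:
Step 1: +3 fires, +1 burnt (F count now 3)
Step 2: +0 fires, +3 burnt (F count now 0)
Fire out after step 2
Initially T: 19, now '.': 14
Total burnt (originally-T cells now '.'): 3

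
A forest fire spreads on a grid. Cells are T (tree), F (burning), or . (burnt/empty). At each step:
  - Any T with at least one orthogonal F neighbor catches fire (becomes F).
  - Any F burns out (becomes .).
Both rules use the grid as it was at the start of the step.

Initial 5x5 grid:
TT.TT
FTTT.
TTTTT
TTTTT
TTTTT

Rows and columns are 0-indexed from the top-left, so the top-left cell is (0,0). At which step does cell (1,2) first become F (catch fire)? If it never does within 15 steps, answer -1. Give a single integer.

Step 1: cell (1,2)='T' (+3 fires, +1 burnt)
Step 2: cell (1,2)='F' (+4 fires, +3 burnt)
  -> target ignites at step 2
Step 3: cell (1,2)='.' (+4 fires, +4 burnt)
Step 4: cell (1,2)='.' (+4 fires, +4 burnt)
Step 5: cell (1,2)='.' (+4 fires, +4 burnt)
Step 6: cell (1,2)='.' (+2 fires, +4 burnt)
Step 7: cell (1,2)='.' (+1 fires, +2 burnt)
Step 8: cell (1,2)='.' (+0 fires, +1 burnt)
  fire out at step 8

2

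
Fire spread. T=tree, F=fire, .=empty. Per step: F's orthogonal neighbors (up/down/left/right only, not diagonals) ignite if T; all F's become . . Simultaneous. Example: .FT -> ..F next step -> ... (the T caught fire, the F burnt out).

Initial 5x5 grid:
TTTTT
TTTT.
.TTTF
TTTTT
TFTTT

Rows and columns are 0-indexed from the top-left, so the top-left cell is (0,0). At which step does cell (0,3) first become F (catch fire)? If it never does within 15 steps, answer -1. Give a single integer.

Step 1: cell (0,3)='T' (+5 fires, +2 burnt)
Step 2: cell (0,3)='T' (+8 fires, +5 burnt)
Step 3: cell (0,3)='F' (+3 fires, +8 burnt)
  -> target ignites at step 3
Step 4: cell (0,3)='.' (+4 fires, +3 burnt)
Step 5: cell (0,3)='.' (+1 fires, +4 burnt)
Step 6: cell (0,3)='.' (+0 fires, +1 burnt)
  fire out at step 6

3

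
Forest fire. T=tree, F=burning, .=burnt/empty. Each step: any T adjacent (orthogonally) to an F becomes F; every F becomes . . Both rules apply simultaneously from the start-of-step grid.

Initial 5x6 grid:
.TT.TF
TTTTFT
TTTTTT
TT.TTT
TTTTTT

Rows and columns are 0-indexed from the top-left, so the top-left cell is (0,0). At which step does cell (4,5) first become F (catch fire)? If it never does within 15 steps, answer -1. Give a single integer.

Step 1: cell (4,5)='T' (+4 fires, +2 burnt)
Step 2: cell (4,5)='T' (+4 fires, +4 burnt)
Step 3: cell (4,5)='T' (+6 fires, +4 burnt)
Step 4: cell (4,5)='F' (+5 fires, +6 burnt)
  -> target ignites at step 4
Step 5: cell (4,5)='.' (+3 fires, +5 burnt)
Step 6: cell (4,5)='.' (+2 fires, +3 burnt)
Step 7: cell (4,5)='.' (+1 fires, +2 burnt)
Step 8: cell (4,5)='.' (+0 fires, +1 burnt)
  fire out at step 8

4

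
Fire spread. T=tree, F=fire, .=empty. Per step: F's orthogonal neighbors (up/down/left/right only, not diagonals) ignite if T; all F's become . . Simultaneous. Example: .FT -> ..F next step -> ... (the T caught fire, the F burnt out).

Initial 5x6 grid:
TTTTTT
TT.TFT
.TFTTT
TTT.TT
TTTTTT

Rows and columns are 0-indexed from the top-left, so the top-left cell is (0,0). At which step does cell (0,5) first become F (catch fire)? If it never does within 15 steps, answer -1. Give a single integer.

Step 1: cell (0,5)='T' (+7 fires, +2 burnt)
Step 2: cell (0,5)='F' (+7 fires, +7 burnt)
  -> target ignites at step 2
Step 3: cell (0,5)='.' (+8 fires, +7 burnt)
Step 4: cell (0,5)='.' (+3 fires, +8 burnt)
Step 5: cell (0,5)='.' (+0 fires, +3 burnt)
  fire out at step 5

2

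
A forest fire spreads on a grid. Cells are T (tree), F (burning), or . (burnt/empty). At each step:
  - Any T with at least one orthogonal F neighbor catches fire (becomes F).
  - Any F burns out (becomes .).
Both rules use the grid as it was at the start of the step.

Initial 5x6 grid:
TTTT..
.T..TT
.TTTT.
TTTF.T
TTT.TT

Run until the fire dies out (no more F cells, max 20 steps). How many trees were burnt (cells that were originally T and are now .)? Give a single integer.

Step 1: +2 fires, +1 burnt (F count now 2)
Step 2: +4 fires, +2 burnt (F count now 4)
Step 3: +4 fires, +4 burnt (F count now 4)
Step 4: +3 fires, +4 burnt (F count now 3)
Step 5: +1 fires, +3 burnt (F count now 1)
Step 6: +2 fires, +1 burnt (F count now 2)
Step 7: +1 fires, +2 burnt (F count now 1)
Step 8: +0 fires, +1 burnt (F count now 0)
Fire out after step 8
Initially T: 20, now '.': 27
Total burnt (originally-T cells now '.'): 17

Answer: 17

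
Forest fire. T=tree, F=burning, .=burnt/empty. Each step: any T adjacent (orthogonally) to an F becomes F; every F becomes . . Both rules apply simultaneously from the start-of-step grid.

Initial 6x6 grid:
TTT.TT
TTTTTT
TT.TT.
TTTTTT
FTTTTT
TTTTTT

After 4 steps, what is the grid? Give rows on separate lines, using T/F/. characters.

Step 1: 3 trees catch fire, 1 burn out
  TTT.TT
  TTTTTT
  TT.TT.
  FTTTTT
  .FTTTT
  FTTTTT
Step 2: 4 trees catch fire, 3 burn out
  TTT.TT
  TTTTTT
  FT.TT.
  .FTTTT
  ..FTTT
  .FTTTT
Step 3: 5 trees catch fire, 4 burn out
  TTT.TT
  FTTTTT
  .F.TT.
  ..FTTT
  ...FTT
  ..FTTT
Step 4: 5 trees catch fire, 5 burn out
  FTT.TT
  .FTTTT
  ...TT.
  ...FTT
  ....FT
  ...FTT

FTT.TT
.FTTTT
...TT.
...FTT
....FT
...FTT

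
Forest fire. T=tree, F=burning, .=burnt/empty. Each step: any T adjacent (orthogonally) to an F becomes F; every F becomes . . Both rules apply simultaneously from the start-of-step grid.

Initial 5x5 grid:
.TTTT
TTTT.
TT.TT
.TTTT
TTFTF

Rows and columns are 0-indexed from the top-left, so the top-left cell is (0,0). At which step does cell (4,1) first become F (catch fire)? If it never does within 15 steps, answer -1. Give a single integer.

Step 1: cell (4,1)='F' (+4 fires, +2 burnt)
  -> target ignites at step 1
Step 2: cell (4,1)='.' (+4 fires, +4 burnt)
Step 3: cell (4,1)='.' (+2 fires, +4 burnt)
Step 4: cell (4,1)='.' (+3 fires, +2 burnt)
Step 5: cell (4,1)='.' (+4 fires, +3 burnt)
Step 6: cell (4,1)='.' (+2 fires, +4 burnt)
Step 7: cell (4,1)='.' (+0 fires, +2 burnt)
  fire out at step 7

1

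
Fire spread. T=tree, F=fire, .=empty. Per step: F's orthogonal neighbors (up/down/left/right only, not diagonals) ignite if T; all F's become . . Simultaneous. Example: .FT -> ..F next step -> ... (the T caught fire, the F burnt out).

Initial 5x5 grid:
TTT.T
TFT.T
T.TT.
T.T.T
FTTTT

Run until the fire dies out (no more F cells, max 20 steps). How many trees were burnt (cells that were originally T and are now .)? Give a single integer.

Step 1: +5 fires, +2 burnt (F count now 5)
Step 2: +5 fires, +5 burnt (F count now 5)
Step 3: +3 fires, +5 burnt (F count now 3)
Step 4: +1 fires, +3 burnt (F count now 1)
Step 5: +1 fires, +1 burnt (F count now 1)
Step 6: +0 fires, +1 burnt (F count now 0)
Fire out after step 6
Initially T: 17, now '.': 23
Total burnt (originally-T cells now '.'): 15

Answer: 15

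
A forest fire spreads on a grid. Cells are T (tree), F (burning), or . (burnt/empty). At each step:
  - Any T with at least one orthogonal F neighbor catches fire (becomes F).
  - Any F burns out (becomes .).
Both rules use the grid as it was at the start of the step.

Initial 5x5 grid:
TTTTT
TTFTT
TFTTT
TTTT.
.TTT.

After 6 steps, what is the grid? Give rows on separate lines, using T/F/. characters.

Step 1: 6 trees catch fire, 2 burn out
  TTFTT
  TF.FT
  F.FTT
  TFTT.
  .TTT.
Step 2: 8 trees catch fire, 6 burn out
  TF.FT
  F...F
  ...FT
  F.FT.
  .FTT.
Step 3: 5 trees catch fire, 8 burn out
  F...F
  .....
  ....F
  ...F.
  ..FT.
Step 4: 1 trees catch fire, 5 burn out
  .....
  .....
  .....
  .....
  ...F.
Step 5: 0 trees catch fire, 1 burn out
  .....
  .....
  .....
  .....
  .....
Step 6: 0 trees catch fire, 0 burn out
  .....
  .....
  .....
  .....
  .....

.....
.....
.....
.....
.....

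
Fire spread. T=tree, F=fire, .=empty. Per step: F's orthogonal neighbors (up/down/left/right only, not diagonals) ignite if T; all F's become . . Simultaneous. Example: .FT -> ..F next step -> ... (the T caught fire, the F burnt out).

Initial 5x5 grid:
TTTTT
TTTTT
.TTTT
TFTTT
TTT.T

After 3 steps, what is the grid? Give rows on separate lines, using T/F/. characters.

Step 1: 4 trees catch fire, 1 burn out
  TTTTT
  TTTTT
  .FTTT
  F.FTT
  TFT.T
Step 2: 5 trees catch fire, 4 burn out
  TTTTT
  TFTTT
  ..FTT
  ...FT
  F.F.T
Step 3: 5 trees catch fire, 5 burn out
  TFTTT
  F.FTT
  ...FT
  ....F
  ....T

TFTTT
F.FTT
...FT
....F
....T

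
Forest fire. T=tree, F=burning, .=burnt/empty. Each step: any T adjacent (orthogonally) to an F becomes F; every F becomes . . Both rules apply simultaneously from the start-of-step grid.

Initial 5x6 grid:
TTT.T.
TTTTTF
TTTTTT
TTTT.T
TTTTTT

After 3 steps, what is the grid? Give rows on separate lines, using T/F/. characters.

Step 1: 2 trees catch fire, 1 burn out
  TTT.T.
  TTTTF.
  TTTTTF
  TTTT.T
  TTTTTT
Step 2: 4 trees catch fire, 2 burn out
  TTT.F.
  TTTF..
  TTTTF.
  TTTT.F
  TTTTTT
Step 3: 3 trees catch fire, 4 burn out
  TTT...
  TTF...
  TTTF..
  TTTT..
  TTTTTF

TTT...
TTF...
TTTF..
TTTT..
TTTTTF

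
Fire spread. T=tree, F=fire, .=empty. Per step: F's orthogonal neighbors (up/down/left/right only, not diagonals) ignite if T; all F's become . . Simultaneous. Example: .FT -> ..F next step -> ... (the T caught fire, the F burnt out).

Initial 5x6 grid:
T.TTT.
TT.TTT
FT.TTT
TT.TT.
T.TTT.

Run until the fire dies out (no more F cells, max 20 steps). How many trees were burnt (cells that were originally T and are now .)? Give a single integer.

Step 1: +3 fires, +1 burnt (F count now 3)
Step 2: +4 fires, +3 burnt (F count now 4)
Step 3: +0 fires, +4 burnt (F count now 0)
Fire out after step 3
Initially T: 21, now '.': 16
Total burnt (originally-T cells now '.'): 7

Answer: 7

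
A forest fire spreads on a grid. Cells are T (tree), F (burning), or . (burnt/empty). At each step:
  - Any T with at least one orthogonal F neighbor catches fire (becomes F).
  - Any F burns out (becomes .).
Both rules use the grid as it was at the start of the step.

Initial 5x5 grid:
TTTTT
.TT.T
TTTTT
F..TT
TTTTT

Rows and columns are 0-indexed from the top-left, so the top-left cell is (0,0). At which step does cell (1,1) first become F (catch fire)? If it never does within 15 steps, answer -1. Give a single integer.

Step 1: cell (1,1)='T' (+2 fires, +1 burnt)
Step 2: cell (1,1)='T' (+2 fires, +2 burnt)
Step 3: cell (1,1)='F' (+3 fires, +2 burnt)
  -> target ignites at step 3
Step 4: cell (1,1)='.' (+4 fires, +3 burnt)
Step 5: cell (1,1)='.' (+5 fires, +4 burnt)
Step 6: cell (1,1)='.' (+3 fires, +5 burnt)
Step 7: cell (1,1)='.' (+1 fires, +3 burnt)
Step 8: cell (1,1)='.' (+0 fires, +1 burnt)
  fire out at step 8

3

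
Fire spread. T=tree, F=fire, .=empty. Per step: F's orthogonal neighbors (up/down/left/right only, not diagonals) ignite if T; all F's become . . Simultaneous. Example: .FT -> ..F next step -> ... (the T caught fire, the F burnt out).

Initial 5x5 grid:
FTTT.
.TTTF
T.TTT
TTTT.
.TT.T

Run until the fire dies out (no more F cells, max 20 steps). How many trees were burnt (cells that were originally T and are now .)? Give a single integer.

Step 1: +3 fires, +2 burnt (F count now 3)
Step 2: +5 fires, +3 burnt (F count now 5)
Step 3: +2 fires, +5 burnt (F count now 2)
Step 4: +1 fires, +2 burnt (F count now 1)
Step 5: +2 fires, +1 burnt (F count now 2)
Step 6: +2 fires, +2 burnt (F count now 2)
Step 7: +1 fires, +2 burnt (F count now 1)
Step 8: +0 fires, +1 burnt (F count now 0)
Fire out after step 8
Initially T: 17, now '.': 24
Total burnt (originally-T cells now '.'): 16

Answer: 16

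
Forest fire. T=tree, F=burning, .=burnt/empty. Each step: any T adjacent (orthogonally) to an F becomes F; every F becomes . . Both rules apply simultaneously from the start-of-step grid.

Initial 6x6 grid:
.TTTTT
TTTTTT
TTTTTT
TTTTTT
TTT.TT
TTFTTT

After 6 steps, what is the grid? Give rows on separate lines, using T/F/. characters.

Step 1: 3 trees catch fire, 1 burn out
  .TTTTT
  TTTTTT
  TTTTTT
  TTTTTT
  TTF.TT
  TF.FTT
Step 2: 4 trees catch fire, 3 burn out
  .TTTTT
  TTTTTT
  TTTTTT
  TTFTTT
  TF..TT
  F...FT
Step 3: 6 trees catch fire, 4 burn out
  .TTTTT
  TTTTTT
  TTFTTT
  TF.FTT
  F...FT
  .....F
Step 4: 6 trees catch fire, 6 burn out
  .TTTTT
  TTFTTT
  TF.FTT
  F...FT
  .....F
  ......
Step 5: 6 trees catch fire, 6 burn out
  .TFTTT
  TF.FTT
  F...FT
  .....F
  ......
  ......
Step 6: 5 trees catch fire, 6 burn out
  .F.FTT
  F...FT
  .....F
  ......
  ......
  ......

.F.FTT
F...FT
.....F
......
......
......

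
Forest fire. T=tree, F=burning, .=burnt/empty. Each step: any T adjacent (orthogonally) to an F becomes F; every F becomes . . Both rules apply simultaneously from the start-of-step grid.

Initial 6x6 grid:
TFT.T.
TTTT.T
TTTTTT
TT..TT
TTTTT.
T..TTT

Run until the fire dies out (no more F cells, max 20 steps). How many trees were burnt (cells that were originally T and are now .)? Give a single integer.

Step 1: +3 fires, +1 burnt (F count now 3)
Step 2: +3 fires, +3 burnt (F count now 3)
Step 3: +4 fires, +3 burnt (F count now 4)
Step 4: +3 fires, +4 burnt (F count now 3)
Step 5: +3 fires, +3 burnt (F count now 3)
Step 6: +4 fires, +3 burnt (F count now 4)
Step 7: +4 fires, +4 burnt (F count now 4)
Step 8: +1 fires, +4 burnt (F count now 1)
Step 9: +1 fires, +1 burnt (F count now 1)
Step 10: +0 fires, +1 burnt (F count now 0)
Fire out after step 10
Initially T: 27, now '.': 35
Total burnt (originally-T cells now '.'): 26

Answer: 26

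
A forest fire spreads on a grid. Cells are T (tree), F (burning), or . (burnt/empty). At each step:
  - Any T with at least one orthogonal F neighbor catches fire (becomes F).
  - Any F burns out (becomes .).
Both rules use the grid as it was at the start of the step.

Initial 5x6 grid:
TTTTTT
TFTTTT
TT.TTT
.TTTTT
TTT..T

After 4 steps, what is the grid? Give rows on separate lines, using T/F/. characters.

Step 1: 4 trees catch fire, 1 burn out
  TFTTTT
  F.FTTT
  TF.TTT
  .TTTTT
  TTT..T
Step 2: 5 trees catch fire, 4 burn out
  F.FTTT
  ...FTT
  F..TTT
  .FTTTT
  TTT..T
Step 3: 5 trees catch fire, 5 burn out
  ...FTT
  ....FT
  ...FTT
  ..FTTT
  TFT..T
Step 4: 6 trees catch fire, 5 burn out
  ....FT
  .....F
  ....FT
  ...FTT
  F.F..T

....FT
.....F
....FT
...FTT
F.F..T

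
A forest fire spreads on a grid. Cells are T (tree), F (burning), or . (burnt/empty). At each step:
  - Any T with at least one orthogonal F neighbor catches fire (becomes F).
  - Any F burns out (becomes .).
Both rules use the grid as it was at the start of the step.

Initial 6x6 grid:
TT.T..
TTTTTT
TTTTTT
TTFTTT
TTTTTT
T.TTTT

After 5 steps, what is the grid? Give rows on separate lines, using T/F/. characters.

Step 1: 4 trees catch fire, 1 burn out
  TT.T..
  TTTTTT
  TTFTTT
  TF.FTT
  TTFTTT
  T.TTTT
Step 2: 8 trees catch fire, 4 burn out
  TT.T..
  TTFTTT
  TF.FTT
  F...FT
  TF.FTT
  T.FTTT
Step 3: 8 trees catch fire, 8 burn out
  TT.T..
  TF.FTT
  F...FT
  .....F
  F...FT
  T..FTT
Step 4: 8 trees catch fire, 8 burn out
  TF.F..
  F...FT
  .....F
  ......
  .....F
  F...FT
Step 5: 3 trees catch fire, 8 burn out
  F.....
  .....F
  ......
  ......
  ......
  .....F

F.....
.....F
......
......
......
.....F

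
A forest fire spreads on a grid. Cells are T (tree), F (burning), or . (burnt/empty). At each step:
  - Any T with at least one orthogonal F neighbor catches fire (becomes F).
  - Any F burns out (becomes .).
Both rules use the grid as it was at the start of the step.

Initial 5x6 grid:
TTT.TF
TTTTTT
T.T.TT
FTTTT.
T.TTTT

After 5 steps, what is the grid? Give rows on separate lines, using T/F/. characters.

Step 1: 5 trees catch fire, 2 burn out
  TTT.F.
  TTTTTF
  F.T.TT
  .FTTT.
  F.TTTT
Step 2: 4 trees catch fire, 5 burn out
  TTT...
  FTTTF.
  ..T.TF
  ..FTT.
  ..TTTT
Step 3: 7 trees catch fire, 4 burn out
  FTT...
  .FTF..
  ..F.F.
  ...FT.
  ..FTTT
Step 4: 4 trees catch fire, 7 burn out
  .FT...
  ..F...
  ......
  ....F.
  ...FTT
Step 5: 2 trees catch fire, 4 burn out
  ..F...
  ......
  ......
  ......
  ....FT

..F...
......
......
......
....FT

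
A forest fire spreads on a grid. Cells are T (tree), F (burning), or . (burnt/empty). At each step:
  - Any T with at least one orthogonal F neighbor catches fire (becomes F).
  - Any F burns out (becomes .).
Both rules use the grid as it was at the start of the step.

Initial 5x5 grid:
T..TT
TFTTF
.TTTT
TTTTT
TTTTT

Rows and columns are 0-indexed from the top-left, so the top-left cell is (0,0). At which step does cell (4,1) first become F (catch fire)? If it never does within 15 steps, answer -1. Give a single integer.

Step 1: cell (4,1)='T' (+6 fires, +2 burnt)
Step 2: cell (4,1)='T' (+6 fires, +6 burnt)
Step 3: cell (4,1)='F' (+5 fires, +6 burnt)
  -> target ignites at step 3
Step 4: cell (4,1)='.' (+3 fires, +5 burnt)
Step 5: cell (4,1)='.' (+0 fires, +3 burnt)
  fire out at step 5

3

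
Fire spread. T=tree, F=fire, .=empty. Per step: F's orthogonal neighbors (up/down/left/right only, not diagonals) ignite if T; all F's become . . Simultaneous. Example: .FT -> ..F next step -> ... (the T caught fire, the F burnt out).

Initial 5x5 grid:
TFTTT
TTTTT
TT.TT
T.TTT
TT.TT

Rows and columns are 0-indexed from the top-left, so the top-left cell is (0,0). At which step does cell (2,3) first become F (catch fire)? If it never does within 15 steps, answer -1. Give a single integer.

Step 1: cell (2,3)='T' (+3 fires, +1 burnt)
Step 2: cell (2,3)='T' (+4 fires, +3 burnt)
Step 3: cell (2,3)='T' (+3 fires, +4 burnt)
Step 4: cell (2,3)='F' (+3 fires, +3 burnt)
  -> target ignites at step 4
Step 5: cell (2,3)='.' (+3 fires, +3 burnt)
Step 6: cell (2,3)='.' (+4 fires, +3 burnt)
Step 7: cell (2,3)='.' (+1 fires, +4 burnt)
Step 8: cell (2,3)='.' (+0 fires, +1 burnt)
  fire out at step 8

4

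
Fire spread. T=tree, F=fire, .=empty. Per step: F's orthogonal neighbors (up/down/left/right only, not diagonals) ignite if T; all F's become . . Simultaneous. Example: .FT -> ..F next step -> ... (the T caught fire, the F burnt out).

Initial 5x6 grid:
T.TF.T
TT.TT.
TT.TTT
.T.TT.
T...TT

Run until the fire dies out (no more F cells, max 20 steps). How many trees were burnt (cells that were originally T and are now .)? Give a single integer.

Step 1: +2 fires, +1 burnt (F count now 2)
Step 2: +2 fires, +2 burnt (F count now 2)
Step 3: +2 fires, +2 burnt (F count now 2)
Step 4: +2 fires, +2 burnt (F count now 2)
Step 5: +1 fires, +2 burnt (F count now 1)
Step 6: +1 fires, +1 burnt (F count now 1)
Step 7: +0 fires, +1 burnt (F count now 0)
Fire out after step 7
Initially T: 18, now '.': 22
Total burnt (originally-T cells now '.'): 10

Answer: 10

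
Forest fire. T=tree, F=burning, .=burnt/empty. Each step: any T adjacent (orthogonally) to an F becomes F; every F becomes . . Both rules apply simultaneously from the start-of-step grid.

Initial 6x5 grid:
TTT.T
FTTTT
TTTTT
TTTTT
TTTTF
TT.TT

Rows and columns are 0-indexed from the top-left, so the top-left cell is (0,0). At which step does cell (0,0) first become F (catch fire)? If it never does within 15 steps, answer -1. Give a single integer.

Step 1: cell (0,0)='F' (+6 fires, +2 burnt)
  -> target ignites at step 1
Step 2: cell (0,0)='.' (+8 fires, +6 burnt)
Step 3: cell (0,0)='.' (+9 fires, +8 burnt)
Step 4: cell (0,0)='.' (+3 fires, +9 burnt)
Step 5: cell (0,0)='.' (+0 fires, +3 burnt)
  fire out at step 5

1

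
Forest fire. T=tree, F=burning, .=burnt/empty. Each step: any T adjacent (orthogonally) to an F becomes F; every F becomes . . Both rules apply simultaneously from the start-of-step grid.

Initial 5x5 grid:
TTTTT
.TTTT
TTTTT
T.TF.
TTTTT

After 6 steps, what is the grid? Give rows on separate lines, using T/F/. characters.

Step 1: 3 trees catch fire, 1 burn out
  TTTTT
  .TTTT
  TTTFT
  T.F..
  TTTFT
Step 2: 5 trees catch fire, 3 burn out
  TTTTT
  .TTFT
  TTF.F
  T....
  TTF.F
Step 3: 5 trees catch fire, 5 burn out
  TTTFT
  .TF.F
  TF...
  T....
  TF...
Step 4: 5 trees catch fire, 5 burn out
  TTF.F
  .F...
  F....
  T....
  F....
Step 5: 2 trees catch fire, 5 burn out
  TF...
  .....
  .....
  F....
  .....
Step 6: 1 trees catch fire, 2 burn out
  F....
  .....
  .....
  .....
  .....

F....
.....
.....
.....
.....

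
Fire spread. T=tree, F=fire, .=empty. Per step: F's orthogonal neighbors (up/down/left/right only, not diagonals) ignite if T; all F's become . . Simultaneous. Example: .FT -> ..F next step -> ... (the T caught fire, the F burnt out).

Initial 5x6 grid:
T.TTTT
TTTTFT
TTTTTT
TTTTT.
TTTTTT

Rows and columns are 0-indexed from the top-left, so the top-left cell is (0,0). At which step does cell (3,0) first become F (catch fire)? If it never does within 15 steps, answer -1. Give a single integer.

Step 1: cell (3,0)='T' (+4 fires, +1 burnt)
Step 2: cell (3,0)='T' (+6 fires, +4 burnt)
Step 3: cell (3,0)='T' (+5 fires, +6 burnt)
Step 4: cell (3,0)='T' (+5 fires, +5 burnt)
Step 5: cell (3,0)='T' (+4 fires, +5 burnt)
Step 6: cell (3,0)='F' (+2 fires, +4 burnt)
  -> target ignites at step 6
Step 7: cell (3,0)='.' (+1 fires, +2 burnt)
Step 8: cell (3,0)='.' (+0 fires, +1 burnt)
  fire out at step 8

6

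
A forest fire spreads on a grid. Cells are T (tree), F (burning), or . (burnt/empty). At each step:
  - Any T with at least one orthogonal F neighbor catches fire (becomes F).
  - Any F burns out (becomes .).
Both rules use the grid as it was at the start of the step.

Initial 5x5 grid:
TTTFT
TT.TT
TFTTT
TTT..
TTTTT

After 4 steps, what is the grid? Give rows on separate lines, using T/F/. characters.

Step 1: 7 trees catch fire, 2 burn out
  TTF.F
  TF.FT
  F.FTT
  TFT..
  TTTTT
Step 2: 7 trees catch fire, 7 burn out
  TF...
  F...F
  ...FT
  F.F..
  TFTTT
Step 3: 4 trees catch fire, 7 burn out
  F....
  .....
  ....F
  .....
  F.FTT
Step 4: 1 trees catch fire, 4 burn out
  .....
  .....
  .....
  .....
  ...FT

.....
.....
.....
.....
...FT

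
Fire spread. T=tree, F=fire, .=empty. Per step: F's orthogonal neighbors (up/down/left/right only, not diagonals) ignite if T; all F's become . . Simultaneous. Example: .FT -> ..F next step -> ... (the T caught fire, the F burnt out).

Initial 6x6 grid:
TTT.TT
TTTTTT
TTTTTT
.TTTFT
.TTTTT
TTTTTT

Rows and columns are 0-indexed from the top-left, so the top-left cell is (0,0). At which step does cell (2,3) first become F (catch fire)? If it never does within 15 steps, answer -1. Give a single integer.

Step 1: cell (2,3)='T' (+4 fires, +1 burnt)
Step 2: cell (2,3)='F' (+7 fires, +4 burnt)
  -> target ignites at step 2
Step 3: cell (2,3)='.' (+8 fires, +7 burnt)
Step 4: cell (2,3)='.' (+5 fires, +8 burnt)
Step 5: cell (2,3)='.' (+4 fires, +5 burnt)
Step 6: cell (2,3)='.' (+3 fires, +4 burnt)
Step 7: cell (2,3)='.' (+1 fires, +3 burnt)
Step 8: cell (2,3)='.' (+0 fires, +1 burnt)
  fire out at step 8

2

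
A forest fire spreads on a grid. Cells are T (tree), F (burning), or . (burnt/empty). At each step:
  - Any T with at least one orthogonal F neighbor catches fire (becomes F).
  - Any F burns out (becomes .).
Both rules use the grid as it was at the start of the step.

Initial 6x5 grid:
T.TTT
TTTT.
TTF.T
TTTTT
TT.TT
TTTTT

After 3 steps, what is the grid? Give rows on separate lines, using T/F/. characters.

Step 1: 3 trees catch fire, 1 burn out
  T.TTT
  TTFT.
  TF..T
  TTFTT
  TT.TT
  TTTTT
Step 2: 6 trees catch fire, 3 burn out
  T.FTT
  TF.F.
  F...T
  TF.FT
  TT.TT
  TTTTT
Step 3: 6 trees catch fire, 6 burn out
  T..FT
  F....
  ....T
  F...F
  TF.FT
  TTTTT

T..FT
F....
....T
F...F
TF.FT
TTTTT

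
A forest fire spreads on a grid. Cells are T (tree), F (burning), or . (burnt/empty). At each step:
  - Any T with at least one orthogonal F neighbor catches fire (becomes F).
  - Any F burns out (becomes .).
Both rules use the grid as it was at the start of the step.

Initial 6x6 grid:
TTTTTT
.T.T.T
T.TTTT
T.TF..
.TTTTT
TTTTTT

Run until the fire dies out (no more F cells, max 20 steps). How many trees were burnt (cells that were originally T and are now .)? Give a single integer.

Step 1: +3 fires, +1 burnt (F count now 3)
Step 2: +6 fires, +3 burnt (F count now 6)
Step 3: +6 fires, +6 burnt (F count now 6)
Step 4: +5 fires, +6 burnt (F count now 5)
Step 5: +3 fires, +5 burnt (F count now 3)
Step 6: +2 fires, +3 burnt (F count now 2)
Step 7: +0 fires, +2 burnt (F count now 0)
Fire out after step 7
Initially T: 27, now '.': 34
Total burnt (originally-T cells now '.'): 25

Answer: 25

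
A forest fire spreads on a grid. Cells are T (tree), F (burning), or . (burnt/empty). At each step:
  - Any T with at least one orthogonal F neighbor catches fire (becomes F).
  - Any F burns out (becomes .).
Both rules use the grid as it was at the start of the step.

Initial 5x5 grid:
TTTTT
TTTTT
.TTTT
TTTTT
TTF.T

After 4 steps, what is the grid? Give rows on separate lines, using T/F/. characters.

Step 1: 2 trees catch fire, 1 burn out
  TTTTT
  TTTTT
  .TTTT
  TTFTT
  TF..T
Step 2: 4 trees catch fire, 2 burn out
  TTTTT
  TTTTT
  .TFTT
  TF.FT
  F...T
Step 3: 5 trees catch fire, 4 burn out
  TTTTT
  TTFTT
  .F.FT
  F...F
  ....T
Step 4: 5 trees catch fire, 5 burn out
  TTFTT
  TF.FT
  ....F
  .....
  ....F

TTFTT
TF.FT
....F
.....
....F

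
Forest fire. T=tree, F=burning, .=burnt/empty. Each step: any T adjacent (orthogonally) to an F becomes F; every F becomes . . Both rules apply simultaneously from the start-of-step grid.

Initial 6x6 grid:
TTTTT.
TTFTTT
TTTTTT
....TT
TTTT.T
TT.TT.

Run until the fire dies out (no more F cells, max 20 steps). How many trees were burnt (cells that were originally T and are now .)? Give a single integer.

Step 1: +4 fires, +1 burnt (F count now 4)
Step 2: +6 fires, +4 burnt (F count now 6)
Step 3: +5 fires, +6 burnt (F count now 5)
Step 4: +2 fires, +5 burnt (F count now 2)
Step 5: +1 fires, +2 burnt (F count now 1)
Step 6: +1 fires, +1 burnt (F count now 1)
Step 7: +0 fires, +1 burnt (F count now 0)
Fire out after step 7
Initially T: 27, now '.': 28
Total burnt (originally-T cells now '.'): 19

Answer: 19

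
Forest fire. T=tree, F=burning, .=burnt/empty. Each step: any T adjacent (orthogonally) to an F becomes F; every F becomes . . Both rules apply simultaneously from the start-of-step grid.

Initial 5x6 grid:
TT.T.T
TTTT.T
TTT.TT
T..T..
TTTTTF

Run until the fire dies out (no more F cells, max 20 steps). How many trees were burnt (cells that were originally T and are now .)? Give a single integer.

Step 1: +1 fires, +1 burnt (F count now 1)
Step 2: +1 fires, +1 burnt (F count now 1)
Step 3: +2 fires, +1 burnt (F count now 2)
Step 4: +1 fires, +2 burnt (F count now 1)
Step 5: +1 fires, +1 burnt (F count now 1)
Step 6: +1 fires, +1 burnt (F count now 1)
Step 7: +1 fires, +1 burnt (F count now 1)
Step 8: +2 fires, +1 burnt (F count now 2)
Step 9: +3 fires, +2 burnt (F count now 3)
Step 10: +2 fires, +3 burnt (F count now 2)
Step 11: +1 fires, +2 burnt (F count now 1)
Step 12: +1 fires, +1 burnt (F count now 1)
Step 13: +0 fires, +1 burnt (F count now 0)
Fire out after step 13
Initially T: 21, now '.': 26
Total burnt (originally-T cells now '.'): 17

Answer: 17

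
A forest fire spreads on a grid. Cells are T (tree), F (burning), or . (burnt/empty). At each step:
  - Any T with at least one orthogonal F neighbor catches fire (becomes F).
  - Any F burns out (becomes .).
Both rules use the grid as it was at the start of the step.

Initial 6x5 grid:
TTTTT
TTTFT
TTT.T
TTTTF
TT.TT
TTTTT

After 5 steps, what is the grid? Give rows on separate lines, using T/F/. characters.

Step 1: 6 trees catch fire, 2 burn out
  TTTFT
  TTF.F
  TTT.F
  TTTF.
  TT.TF
  TTTTT
Step 2: 7 trees catch fire, 6 burn out
  TTF.F
  TF...
  TTF..
  TTF..
  TT.F.
  TTTTF
Step 3: 5 trees catch fire, 7 burn out
  TF...
  F....
  TF...
  TF...
  TT...
  TTTF.
Step 4: 5 trees catch fire, 5 burn out
  F....
  .....
  F....
  F....
  TF...
  TTF..
Step 5: 2 trees catch fire, 5 burn out
  .....
  .....
  .....
  .....
  F....
  TF...

.....
.....
.....
.....
F....
TF...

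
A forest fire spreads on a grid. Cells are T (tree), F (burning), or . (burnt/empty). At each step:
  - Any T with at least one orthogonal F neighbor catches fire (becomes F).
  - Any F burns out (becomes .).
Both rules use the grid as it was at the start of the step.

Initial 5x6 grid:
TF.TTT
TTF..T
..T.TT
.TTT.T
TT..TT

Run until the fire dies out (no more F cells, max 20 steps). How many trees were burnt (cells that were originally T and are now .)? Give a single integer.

Answer: 9

Derivation:
Step 1: +3 fires, +2 burnt (F count now 3)
Step 2: +2 fires, +3 burnt (F count now 2)
Step 3: +2 fires, +2 burnt (F count now 2)
Step 4: +1 fires, +2 burnt (F count now 1)
Step 5: +1 fires, +1 burnt (F count now 1)
Step 6: +0 fires, +1 burnt (F count now 0)
Fire out after step 6
Initially T: 18, now '.': 21
Total burnt (originally-T cells now '.'): 9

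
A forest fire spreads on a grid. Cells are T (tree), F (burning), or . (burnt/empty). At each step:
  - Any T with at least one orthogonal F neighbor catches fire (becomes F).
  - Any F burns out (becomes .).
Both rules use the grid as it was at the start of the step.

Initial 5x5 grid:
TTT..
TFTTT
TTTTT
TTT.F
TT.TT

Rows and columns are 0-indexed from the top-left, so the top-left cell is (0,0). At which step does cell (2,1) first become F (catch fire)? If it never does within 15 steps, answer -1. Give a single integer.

Step 1: cell (2,1)='F' (+6 fires, +2 burnt)
  -> target ignites at step 1
Step 2: cell (2,1)='.' (+9 fires, +6 burnt)
Step 3: cell (2,1)='.' (+3 fires, +9 burnt)
Step 4: cell (2,1)='.' (+1 fires, +3 burnt)
Step 5: cell (2,1)='.' (+0 fires, +1 burnt)
  fire out at step 5

1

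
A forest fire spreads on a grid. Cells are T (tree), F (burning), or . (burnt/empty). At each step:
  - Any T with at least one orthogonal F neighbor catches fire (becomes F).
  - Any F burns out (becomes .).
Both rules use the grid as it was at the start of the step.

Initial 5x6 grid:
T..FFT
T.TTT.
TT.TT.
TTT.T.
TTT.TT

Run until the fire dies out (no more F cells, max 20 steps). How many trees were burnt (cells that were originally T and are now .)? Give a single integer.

Answer: 9

Derivation:
Step 1: +3 fires, +2 burnt (F count now 3)
Step 2: +3 fires, +3 burnt (F count now 3)
Step 3: +1 fires, +3 burnt (F count now 1)
Step 4: +1 fires, +1 burnt (F count now 1)
Step 5: +1 fires, +1 burnt (F count now 1)
Step 6: +0 fires, +1 burnt (F count now 0)
Fire out after step 6
Initially T: 19, now '.': 20
Total burnt (originally-T cells now '.'): 9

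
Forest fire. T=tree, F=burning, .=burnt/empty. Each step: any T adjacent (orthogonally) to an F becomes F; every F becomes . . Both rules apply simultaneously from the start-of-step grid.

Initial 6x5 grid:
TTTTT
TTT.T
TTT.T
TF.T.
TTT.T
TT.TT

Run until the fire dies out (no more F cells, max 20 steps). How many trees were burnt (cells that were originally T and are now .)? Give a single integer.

Step 1: +3 fires, +1 burnt (F count now 3)
Step 2: +6 fires, +3 burnt (F count now 6)
Step 3: +4 fires, +6 burnt (F count now 4)
Step 4: +2 fires, +4 burnt (F count now 2)
Step 5: +1 fires, +2 burnt (F count now 1)
Step 6: +1 fires, +1 burnt (F count now 1)
Step 7: +1 fires, +1 burnt (F count now 1)
Step 8: +1 fires, +1 burnt (F count now 1)
Step 9: +0 fires, +1 burnt (F count now 0)
Fire out after step 9
Initially T: 23, now '.': 26
Total burnt (originally-T cells now '.'): 19

Answer: 19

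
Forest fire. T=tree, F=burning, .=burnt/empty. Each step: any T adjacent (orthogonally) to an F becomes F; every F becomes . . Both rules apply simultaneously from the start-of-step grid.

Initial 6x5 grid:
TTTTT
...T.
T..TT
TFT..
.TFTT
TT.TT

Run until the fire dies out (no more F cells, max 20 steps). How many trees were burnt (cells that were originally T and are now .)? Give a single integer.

Step 1: +4 fires, +2 burnt (F count now 4)
Step 2: +4 fires, +4 burnt (F count now 4)
Step 3: +2 fires, +4 burnt (F count now 2)
Step 4: +0 fires, +2 burnt (F count now 0)
Fire out after step 4
Initially T: 18, now '.': 22
Total burnt (originally-T cells now '.'): 10

Answer: 10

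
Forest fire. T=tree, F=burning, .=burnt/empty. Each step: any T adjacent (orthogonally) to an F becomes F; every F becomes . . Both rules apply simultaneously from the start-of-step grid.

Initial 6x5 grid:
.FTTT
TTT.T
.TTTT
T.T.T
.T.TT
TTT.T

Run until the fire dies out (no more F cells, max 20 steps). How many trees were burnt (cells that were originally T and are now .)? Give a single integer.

Answer: 16

Derivation:
Step 1: +2 fires, +1 burnt (F count now 2)
Step 2: +4 fires, +2 burnt (F count now 4)
Step 3: +2 fires, +4 burnt (F count now 2)
Step 4: +3 fires, +2 burnt (F count now 3)
Step 5: +1 fires, +3 burnt (F count now 1)
Step 6: +1 fires, +1 burnt (F count now 1)
Step 7: +1 fires, +1 burnt (F count now 1)
Step 8: +2 fires, +1 burnt (F count now 2)
Step 9: +0 fires, +2 burnt (F count now 0)
Fire out after step 9
Initially T: 21, now '.': 25
Total burnt (originally-T cells now '.'): 16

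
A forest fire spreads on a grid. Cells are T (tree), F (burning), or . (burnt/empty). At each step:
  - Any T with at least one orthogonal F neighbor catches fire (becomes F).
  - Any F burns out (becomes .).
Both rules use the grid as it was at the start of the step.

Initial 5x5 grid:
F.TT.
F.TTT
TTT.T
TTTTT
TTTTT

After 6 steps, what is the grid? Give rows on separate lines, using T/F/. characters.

Step 1: 1 trees catch fire, 2 burn out
  ..TT.
  ..TTT
  FTT.T
  TTTTT
  TTTTT
Step 2: 2 trees catch fire, 1 burn out
  ..TT.
  ..TTT
  .FT.T
  FTTTT
  TTTTT
Step 3: 3 trees catch fire, 2 burn out
  ..TT.
  ..TTT
  ..F.T
  .FTTT
  FTTTT
Step 4: 3 trees catch fire, 3 burn out
  ..TT.
  ..FTT
  ....T
  ..FTT
  .FTTT
Step 5: 4 trees catch fire, 3 burn out
  ..FT.
  ...FT
  ....T
  ...FT
  ..FTT
Step 6: 4 trees catch fire, 4 burn out
  ...F.
  ....F
  ....T
  ....F
  ...FT

...F.
....F
....T
....F
...FT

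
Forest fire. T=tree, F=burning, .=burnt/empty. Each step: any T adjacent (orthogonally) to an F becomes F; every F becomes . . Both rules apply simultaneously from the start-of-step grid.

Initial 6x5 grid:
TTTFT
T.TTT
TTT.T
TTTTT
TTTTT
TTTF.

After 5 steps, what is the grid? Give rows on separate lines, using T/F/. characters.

Step 1: 5 trees catch fire, 2 burn out
  TTF.F
  T.TFT
  TTT.T
  TTTTT
  TTTFT
  TTF..
Step 2: 7 trees catch fire, 5 burn out
  TF...
  T.F.F
  TTT.T
  TTTFT
  TTF.F
  TF...
Step 3: 7 trees catch fire, 7 burn out
  F....
  T....
  TTF.F
  TTF.F
  TF...
  F....
Step 4: 4 trees catch fire, 7 burn out
  .....
  F....
  TF...
  TF...
  F....
  .....
Step 5: 2 trees catch fire, 4 burn out
  .....
  .....
  F....
  F....
  .....
  .....

.....
.....
F....
F....
.....
.....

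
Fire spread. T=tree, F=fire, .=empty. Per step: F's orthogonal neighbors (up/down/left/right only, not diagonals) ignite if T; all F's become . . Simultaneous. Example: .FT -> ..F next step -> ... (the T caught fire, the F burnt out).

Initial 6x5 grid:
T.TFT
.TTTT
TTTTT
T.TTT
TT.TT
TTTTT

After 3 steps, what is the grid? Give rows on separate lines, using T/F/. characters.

Step 1: 3 trees catch fire, 1 burn out
  T.F.F
  .TTFT
  TTTTT
  T.TTT
  TT.TT
  TTTTT
Step 2: 3 trees catch fire, 3 burn out
  T....
  .TF.F
  TTTFT
  T.TTT
  TT.TT
  TTTTT
Step 3: 4 trees catch fire, 3 burn out
  T....
  .F...
  TTF.F
  T.TFT
  TT.TT
  TTTTT

T....
.F...
TTF.F
T.TFT
TT.TT
TTTTT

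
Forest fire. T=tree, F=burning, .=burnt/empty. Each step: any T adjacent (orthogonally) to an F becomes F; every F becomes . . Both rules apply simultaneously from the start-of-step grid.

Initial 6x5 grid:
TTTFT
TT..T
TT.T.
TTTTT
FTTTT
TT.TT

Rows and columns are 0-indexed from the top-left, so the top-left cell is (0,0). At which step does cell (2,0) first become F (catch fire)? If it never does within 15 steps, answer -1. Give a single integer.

Step 1: cell (2,0)='T' (+5 fires, +2 burnt)
Step 2: cell (2,0)='F' (+6 fires, +5 burnt)
  -> target ignites at step 2
Step 3: cell (2,0)='.' (+6 fires, +6 burnt)
Step 4: cell (2,0)='.' (+3 fires, +6 burnt)
Step 5: cell (2,0)='.' (+3 fires, +3 burnt)
Step 6: cell (2,0)='.' (+0 fires, +3 burnt)
  fire out at step 6

2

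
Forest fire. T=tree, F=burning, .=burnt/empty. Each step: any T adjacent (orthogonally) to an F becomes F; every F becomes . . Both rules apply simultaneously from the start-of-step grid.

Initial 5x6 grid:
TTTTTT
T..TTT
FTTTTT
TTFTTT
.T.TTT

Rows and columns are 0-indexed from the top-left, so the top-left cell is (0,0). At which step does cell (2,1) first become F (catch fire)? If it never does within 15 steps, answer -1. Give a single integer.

Step 1: cell (2,1)='F' (+6 fires, +2 burnt)
  -> target ignites at step 1
Step 2: cell (2,1)='.' (+5 fires, +6 burnt)
Step 3: cell (2,1)='.' (+5 fires, +5 burnt)
Step 4: cell (2,1)='.' (+5 fires, +5 burnt)
Step 5: cell (2,1)='.' (+2 fires, +5 burnt)
Step 6: cell (2,1)='.' (+1 fires, +2 burnt)
Step 7: cell (2,1)='.' (+0 fires, +1 burnt)
  fire out at step 7

1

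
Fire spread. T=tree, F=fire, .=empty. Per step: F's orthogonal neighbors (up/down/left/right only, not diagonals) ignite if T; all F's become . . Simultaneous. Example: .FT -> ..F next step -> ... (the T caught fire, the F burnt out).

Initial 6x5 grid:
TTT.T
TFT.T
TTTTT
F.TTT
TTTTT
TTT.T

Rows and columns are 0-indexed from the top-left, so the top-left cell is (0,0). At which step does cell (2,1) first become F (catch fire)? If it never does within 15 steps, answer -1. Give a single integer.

Step 1: cell (2,1)='F' (+6 fires, +2 burnt)
  -> target ignites at step 1
Step 2: cell (2,1)='.' (+5 fires, +6 burnt)
Step 3: cell (2,1)='.' (+4 fires, +5 burnt)
Step 4: cell (2,1)='.' (+4 fires, +4 burnt)
Step 5: cell (2,1)='.' (+3 fires, +4 burnt)
Step 6: cell (2,1)='.' (+2 fires, +3 burnt)
Step 7: cell (2,1)='.' (+0 fires, +2 burnt)
  fire out at step 7

1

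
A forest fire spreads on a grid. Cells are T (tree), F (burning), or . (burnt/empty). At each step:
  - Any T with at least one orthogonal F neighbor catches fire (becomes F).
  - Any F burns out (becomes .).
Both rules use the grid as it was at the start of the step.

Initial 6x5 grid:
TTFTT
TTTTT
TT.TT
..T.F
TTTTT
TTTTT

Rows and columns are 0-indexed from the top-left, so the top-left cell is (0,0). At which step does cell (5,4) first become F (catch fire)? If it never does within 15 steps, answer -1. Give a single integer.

Step 1: cell (5,4)='T' (+5 fires, +2 burnt)
Step 2: cell (5,4)='F' (+8 fires, +5 burnt)
  -> target ignites at step 2
Step 3: cell (5,4)='.' (+4 fires, +8 burnt)
Step 4: cell (5,4)='.' (+4 fires, +4 burnt)
Step 5: cell (5,4)='.' (+2 fires, +4 burnt)
Step 6: cell (5,4)='.' (+1 fires, +2 burnt)
Step 7: cell (5,4)='.' (+0 fires, +1 burnt)
  fire out at step 7

2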